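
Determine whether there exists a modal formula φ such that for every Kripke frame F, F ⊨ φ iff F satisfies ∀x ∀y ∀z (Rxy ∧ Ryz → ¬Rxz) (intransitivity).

Not modally definable

Modal frame validity is preserved under surjective bounded morphisms.
The 7-cycle (worlds 0,1,2,3,4,5,6 with 0→1→2→3→4→5→6→0) is intransitive. Mapping every world to a single reflexive point • is a surjective bounded morphism; the reflexive point is not intransitive (R••∧R•• but R••).
Hence intransitivity is not modally definable.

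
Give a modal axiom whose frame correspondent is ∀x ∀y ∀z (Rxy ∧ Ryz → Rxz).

□q → □□q

This is transitivity; the standard corresponding axiom is 4: □q → □□q.
Suppose □q→□□q is valid. Take Rxy, Ryz and set V(q)={w : Rxw}. Then □q at x, so □□q at x, so □q at y, so q at z, i.e. Rxz.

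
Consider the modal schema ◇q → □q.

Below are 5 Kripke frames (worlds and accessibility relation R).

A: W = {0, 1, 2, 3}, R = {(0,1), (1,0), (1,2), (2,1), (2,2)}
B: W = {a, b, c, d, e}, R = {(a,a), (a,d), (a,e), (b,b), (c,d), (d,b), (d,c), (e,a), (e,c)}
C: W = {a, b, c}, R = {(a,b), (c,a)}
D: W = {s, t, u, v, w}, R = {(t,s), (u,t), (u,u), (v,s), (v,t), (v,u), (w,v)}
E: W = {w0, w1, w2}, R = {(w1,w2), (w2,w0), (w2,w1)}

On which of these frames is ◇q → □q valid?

The schema corresponds to partial functionality: ∀x ∀y ∀z (Rxy ∧ Rxz → y = z).
A: fails — 1 sees both 0 and 2.
B: fails — a sees both a and d.
C: satisfies the condition.
D: fails — u sees both t and u.
E: fails — w2 sees both w0 and w1.

C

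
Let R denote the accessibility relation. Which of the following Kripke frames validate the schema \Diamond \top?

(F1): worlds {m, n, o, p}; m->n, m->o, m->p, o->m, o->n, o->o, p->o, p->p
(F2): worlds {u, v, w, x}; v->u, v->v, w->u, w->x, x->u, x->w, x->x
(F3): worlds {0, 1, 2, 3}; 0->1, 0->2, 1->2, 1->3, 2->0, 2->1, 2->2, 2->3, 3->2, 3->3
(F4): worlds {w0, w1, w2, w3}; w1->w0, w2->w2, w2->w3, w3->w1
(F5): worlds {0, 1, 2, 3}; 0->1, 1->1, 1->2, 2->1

The schema corresponds to seriality: \forall x \exists y Rxy.
(F1): fails — world n has no successor.
(F2): fails — world u has no successor.
(F3): holds.
(F4): fails — world w0 has no successor.
(F5): fails — world 3 has no successor.
Valid on: (F3).

(F3)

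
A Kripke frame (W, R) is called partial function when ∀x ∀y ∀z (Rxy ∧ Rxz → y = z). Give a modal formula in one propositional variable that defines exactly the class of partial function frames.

A defining formula is ◇s → □s (the CD axiom).
Suppose ◇s→□s is valid. Take Rxy, Rxz and set V(s)={y}. Then ◇s at x, so □s at x, so s at z, i.e. z=y.

◇s → □s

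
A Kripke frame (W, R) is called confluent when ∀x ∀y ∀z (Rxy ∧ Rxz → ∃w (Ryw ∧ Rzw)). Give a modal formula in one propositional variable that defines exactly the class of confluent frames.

The condition is convergence. The .2 schema ◇□q → □◇q defines it.

◇□q → □◇q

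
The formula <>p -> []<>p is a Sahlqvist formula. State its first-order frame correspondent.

the Euclidean property: forall x forall y forall z (Rxy & Rxz -> Ryz)

Suppose ◇p→□◇p is valid. Take Rxy, Rxz and set V(p)={y}. Then ◇p at x, so □◇p at x, so ◇p at z, so some w with Rzw has p; w=y, i.e. Rzy. By symmetry of the argument, Ryz.
Conversely, on a frame with the Euclidean property the schema holds at every world under every valuation.
So the correspondent is the Euclidean property.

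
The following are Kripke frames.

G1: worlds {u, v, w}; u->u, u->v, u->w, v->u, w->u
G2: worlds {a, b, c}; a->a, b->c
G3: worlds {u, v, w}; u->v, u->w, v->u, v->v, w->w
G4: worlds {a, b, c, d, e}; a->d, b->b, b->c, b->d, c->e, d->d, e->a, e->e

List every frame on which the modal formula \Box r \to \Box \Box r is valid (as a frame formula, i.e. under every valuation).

G2

Frame correspondent (Sahlqvist): \forall x \forall y \forall z (Rxy \wedge Ryz \to Rxz) — i.e. transitivity.
G1: fails — Rwu and Ruv but not Rwv.
G2: condition met.
G3: fails — Ruv and Rvu but not Ruu.
G4: fails — Rbc and Rce but not Rbe.
Valid on: G2.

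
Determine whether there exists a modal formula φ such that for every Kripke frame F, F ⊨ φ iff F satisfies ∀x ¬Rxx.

Modal frame validity is preserved under surjective bounded morphisms.
The 5-cycle (worlds 0,1,2,3,4 with 0→1→2→3→4→0) is irreflexive, and the map sending every world to a single reflexive point • is a surjective bounded morphism (forth: every edge maps to (•,•); back: every world has a successor). So any modal formula valid on the 5-cycle is also valid on the reflexive point, which is not irreflexive.
Hence irreflexivity is not modally definable.

No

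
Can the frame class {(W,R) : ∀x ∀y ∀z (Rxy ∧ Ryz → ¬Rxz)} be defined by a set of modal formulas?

Not modally definable

Any modally definable frame class is closed under surjective bounded morphisms.
The 5-cycle (worlds a,b,c,d,e with a→b→c→d→e→a) is intransitive. Mapping every world to a single reflexive point • is a surjective bounded morphism; the reflexive point is not intransitive (R••∧R•• but R••).
So no modal formula (or set of formulas) defines exactly the intransitive frames.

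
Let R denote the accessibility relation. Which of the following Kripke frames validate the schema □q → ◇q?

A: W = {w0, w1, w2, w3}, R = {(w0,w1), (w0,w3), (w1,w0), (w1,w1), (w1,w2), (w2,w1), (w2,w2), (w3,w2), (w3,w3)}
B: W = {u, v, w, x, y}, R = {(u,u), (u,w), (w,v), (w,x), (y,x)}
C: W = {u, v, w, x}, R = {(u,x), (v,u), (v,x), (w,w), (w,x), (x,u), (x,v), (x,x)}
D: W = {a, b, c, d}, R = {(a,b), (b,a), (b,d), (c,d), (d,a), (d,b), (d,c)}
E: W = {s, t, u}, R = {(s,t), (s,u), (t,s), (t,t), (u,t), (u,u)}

A, C, D, E

Frame correspondent (Sahlqvist): ∀x ∃y Rxy — i.e. seriality.
A: ✓.
B: fails — world v has no successor.
C: ✓.
D: ✓.
E: ✓.
Valid on: A, C, D, E.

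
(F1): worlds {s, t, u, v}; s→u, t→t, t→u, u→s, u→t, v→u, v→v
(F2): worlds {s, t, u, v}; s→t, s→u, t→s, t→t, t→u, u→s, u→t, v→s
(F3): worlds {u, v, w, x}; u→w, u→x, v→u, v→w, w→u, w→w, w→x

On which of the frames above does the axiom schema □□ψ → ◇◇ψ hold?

Frame correspondent (Sahlqvist): ∀x ∃w (xR²w ∧ xR²w) — i.e. a generalized confluence (Geach) condition.
(F1): holds.
(F2): holds.
(F3): fails — at x but no t with xR²t and xR²t.

(F1), (F2)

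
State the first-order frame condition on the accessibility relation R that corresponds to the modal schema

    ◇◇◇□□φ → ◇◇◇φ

∀x ∀y (xR³y → ∃w (yR²w ∧ xR³w))

This is a Sahlqvist (Geach-type) schema ◇^3□^2φ → □^0◇^3φ.
Minimal-valuation argument: fix x; take any y with xR^3y and any z with xR^0z. Set V(φ) to the set of worlds R-reachable from y in exactly 2 steps. Then □^2φ holds at y, so the antecedent holds at x; validity forces ◇^3φ at z, giving a w with zR^3w and yR^2w.
First-order correspondent: ∀x ∀y (xR³y → ∃w (yR²w ∧ xR³w)).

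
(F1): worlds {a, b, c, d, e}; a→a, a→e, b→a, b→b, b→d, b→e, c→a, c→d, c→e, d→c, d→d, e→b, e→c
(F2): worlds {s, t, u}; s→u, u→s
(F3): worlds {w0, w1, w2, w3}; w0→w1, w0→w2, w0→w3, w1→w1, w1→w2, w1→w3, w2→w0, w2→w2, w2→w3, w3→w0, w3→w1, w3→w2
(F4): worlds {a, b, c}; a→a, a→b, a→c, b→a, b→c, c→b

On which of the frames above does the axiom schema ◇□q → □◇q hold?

(F2), (F3)

Frame correspondent (Sahlqvist): ∀x ∀y ∀z (Rxy ∧ Rxz → ∃w (Ryw ∧ Rzw)) — i.e. convergence.
(F1): fails — Rae and Raa but e and a have no common successor.
(F2): holds.
(F3): holds.
(F4): fails — Rab and Rac but b and c have no common successor.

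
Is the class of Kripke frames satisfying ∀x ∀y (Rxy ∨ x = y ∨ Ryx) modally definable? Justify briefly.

No — not modally definable

Any modally definable frame class is closed under disjoint unions.
Take 2 disjoint single-world reflexive frames: each is trivially connected, but their disjoint union has 2 worlds with no edge between distinct components, so it is not connected.
So the class is not modally definable.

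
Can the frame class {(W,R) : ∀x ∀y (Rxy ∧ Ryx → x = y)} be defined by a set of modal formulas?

Not modally definable

Modal frame validity is preserved under surjective bounded morphisms.
The 8-cycle (worlds s,t,u,v,w,x,y,z with s→t→u→v→w→x→y→z→s) is antisymmetric. Sending even-indexed worlds to • and odd-indexed worlds to ∘ is a surjective bounded morphism onto the two-world frame with •↔∘, which is not antisymmetric.
Hence antisymmetry is not modally definable.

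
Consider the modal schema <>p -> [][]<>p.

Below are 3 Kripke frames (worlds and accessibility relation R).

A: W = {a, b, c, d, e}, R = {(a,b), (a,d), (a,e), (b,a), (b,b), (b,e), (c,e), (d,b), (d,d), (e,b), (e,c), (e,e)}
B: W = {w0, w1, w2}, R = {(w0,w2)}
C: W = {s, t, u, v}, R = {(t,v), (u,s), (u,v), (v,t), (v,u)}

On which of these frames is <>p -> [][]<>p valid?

Frame correspondent (Sahlqvist): forall x forall y forall z ((xRy & x R^2 z) -> exists w (y = w & zRw)) — i.e. a generalized confluence (Geach) condition.
A: fails — aRb, aR²c but no w with b=w and cRw.
B: holds.
C: fails — uRs, uR²t but no w with s=w and tRw.
Valid on: B.

B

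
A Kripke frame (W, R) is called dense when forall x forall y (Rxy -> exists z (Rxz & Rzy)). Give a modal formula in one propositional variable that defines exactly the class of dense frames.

The condition is density. The C4 schema □□p → □p defines it.
Suppose □□p→□p is valid. Take Rxy and set V(p)={w : xR²w}. Then □□p at x, so □p at x, so p at y, i.e. ∃z(Rxz∧Rzy).

□□p → □p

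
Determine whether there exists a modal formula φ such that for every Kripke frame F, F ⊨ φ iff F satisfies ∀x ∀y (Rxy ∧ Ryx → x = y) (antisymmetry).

Not modally definable

Any modally definable frame class is closed under surjective bounded morphisms.
The 6-cycle (worlds w0,w1,w2,w3,w4,w5 with w0→w1→w2→w3→w4→w5→w0) is antisymmetric. Sending even-indexed worlds to s and odd-indexed worlds to t is a surjective bounded morphism onto the two-world frame with s↔t, which is not antisymmetric.
So no modal formula (or set of formulas) defines exactly the antisymmetric frames.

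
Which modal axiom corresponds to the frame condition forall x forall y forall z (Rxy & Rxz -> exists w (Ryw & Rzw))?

◇□r → □◇r

The condition is convergence. The .2 schema ◇□r → □◇r defines it.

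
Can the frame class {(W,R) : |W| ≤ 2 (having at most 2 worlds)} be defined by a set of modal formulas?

Any modally definable frame class is closed under disjoint unions.
Any modal formula valid on each of 3 disjoint one-world frames is valid on their disjoint union (validity is preserved under disjoint unions). Each one-world frame has |W|=1≤2, but the union has |W|=3.
Hence having at most 2 worlds is not modally definable.

No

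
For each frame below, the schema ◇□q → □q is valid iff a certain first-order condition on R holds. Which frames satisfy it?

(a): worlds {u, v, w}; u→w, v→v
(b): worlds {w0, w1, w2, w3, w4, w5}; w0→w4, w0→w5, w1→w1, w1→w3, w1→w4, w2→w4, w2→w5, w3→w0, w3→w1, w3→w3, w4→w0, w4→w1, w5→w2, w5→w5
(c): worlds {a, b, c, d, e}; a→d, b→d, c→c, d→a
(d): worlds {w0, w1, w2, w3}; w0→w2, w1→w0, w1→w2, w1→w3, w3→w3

none

This is the axiom for the Euclidean property; its first-order frame correspondent is ∀x ∀y ∀z (Rxy ∧ Rxz → Ryz).
(a): fails — Ruw and Ruw but not Rww.
(b): fails — Rw0w4 and Rw0w4 but not Rw4w4.
(c): fails — Rad and Rad but not Rdd.
(d): fails — Rw0w2 and Rw0w2 but not Rw2w2.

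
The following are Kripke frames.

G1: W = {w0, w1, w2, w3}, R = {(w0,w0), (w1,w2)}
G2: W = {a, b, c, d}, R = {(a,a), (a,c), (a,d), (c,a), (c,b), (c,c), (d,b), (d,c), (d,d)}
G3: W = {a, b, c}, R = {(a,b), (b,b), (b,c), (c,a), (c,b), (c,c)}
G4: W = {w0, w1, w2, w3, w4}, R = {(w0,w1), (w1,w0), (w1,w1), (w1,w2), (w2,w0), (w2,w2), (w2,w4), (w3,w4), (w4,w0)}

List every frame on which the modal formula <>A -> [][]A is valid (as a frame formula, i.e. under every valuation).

G1

The schema corresponds to a generalized confluence (Geach) condition: forall x forall y forall z ((xRy & x R^2 z) -> exists w (y = w & z = w)).
G1: condition met.
G2: fails — aRa, aR²b but a ≠ b.
G3: fails — aRb, aR²c but b ≠ c.
G4: fails — w0Rw1, w0R²w0 but w1 ≠ w0.
Valid on: G1.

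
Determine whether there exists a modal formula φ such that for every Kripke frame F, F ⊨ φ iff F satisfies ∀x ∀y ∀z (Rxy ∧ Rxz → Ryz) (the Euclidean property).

Yes — defined by ◇r → □◇r

The condition is the Euclidean property. A defining modal formula is ◇r → □◇r.
Suppose ◇r→□◇r is valid. Take Rxy, Rxz and set V(r)={y}. Then ◇r at x, so □◇r at x, so ◇r at z, so some w with Rzw has r; w=y, i.e. Rzy. By symmetry of the argument, Ryz.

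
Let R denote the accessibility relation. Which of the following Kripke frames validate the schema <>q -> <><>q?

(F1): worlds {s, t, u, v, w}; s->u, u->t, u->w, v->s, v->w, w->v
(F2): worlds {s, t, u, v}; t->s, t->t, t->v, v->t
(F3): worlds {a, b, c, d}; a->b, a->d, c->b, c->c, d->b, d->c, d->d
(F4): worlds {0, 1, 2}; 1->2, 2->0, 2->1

Frame correspondent (Sahlqvist): forall x forall y (xRy -> exists w (y = w & x R^2 w)) — i.e. a generalized confluence (Geach) condition.
(F1): fails — sRu but no w* with u=w* and sR²w*.
(F2): satisfies the condition.
(F3): satisfies the condition.
(F4): fails — 1R2 but no w with 2=w and 1R²w.
Valid on: (F2), (F3).

(F2), (F3)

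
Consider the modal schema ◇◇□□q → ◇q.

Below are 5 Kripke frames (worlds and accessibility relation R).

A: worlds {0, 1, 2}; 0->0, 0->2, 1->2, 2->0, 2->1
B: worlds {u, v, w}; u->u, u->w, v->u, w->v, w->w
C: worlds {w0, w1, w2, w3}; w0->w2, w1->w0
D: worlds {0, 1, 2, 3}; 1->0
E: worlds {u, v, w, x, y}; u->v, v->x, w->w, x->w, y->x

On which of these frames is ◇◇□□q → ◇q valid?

This is the axiom for a generalized confluence (Geach) condition; its first-order frame correspondent is ∀x ∀y (xR²y → ∃w (yR²w ∧ xRw)).
A: fails — 1R²1 but no w with 1R²w and 1Rw.
B: condition met.
C: fails — w1R²w2 but no w with w2R²w and w1Rw.
D: condition met.
E: fails — uR²x but no t with xR²t and uRt.
Valid on: B, D.

B, D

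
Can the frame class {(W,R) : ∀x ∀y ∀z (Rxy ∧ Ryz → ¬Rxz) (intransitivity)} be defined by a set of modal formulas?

If a class were modally definable it would be closed under surjective bounded morphisms (Goldblatt–Thomason).
The 7-cycle (worlds 0,1,2,3,4,5,6 with 0→1→2→3→4→5→6→0) is intransitive. Mapping every world to a single reflexive point • is a surjective bounded morphism; the reflexive point is not intransitive (R••∧R•• but R••).
Hence intransitivity is not modally definable.

No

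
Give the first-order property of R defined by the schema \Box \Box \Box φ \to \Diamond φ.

\forall x \exists w (x R^3 w \wedge xRw)

This is a Sahlqvist (Geach-type) schema ◇^0□^3φ → □^0◇^1φ.
Minimal-valuation argument: fix x; take any y with xR^0y and any z with xR^0z. Set V(φ) to the set of worlds R-reachable from y in exactly 3 steps. Then □^3φ holds at y, so the antecedent holds at x; validity forces ◇^1φ at z, giving a w with zR^1w and yR^3w.
First-order correspondent: \forall x \exists w (x R^3 w \wedge xRw).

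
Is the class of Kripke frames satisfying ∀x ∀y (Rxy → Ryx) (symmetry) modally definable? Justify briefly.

Yes, by p → □◇p

Yes: it is symmetry, defined by the B schema p → □◇p.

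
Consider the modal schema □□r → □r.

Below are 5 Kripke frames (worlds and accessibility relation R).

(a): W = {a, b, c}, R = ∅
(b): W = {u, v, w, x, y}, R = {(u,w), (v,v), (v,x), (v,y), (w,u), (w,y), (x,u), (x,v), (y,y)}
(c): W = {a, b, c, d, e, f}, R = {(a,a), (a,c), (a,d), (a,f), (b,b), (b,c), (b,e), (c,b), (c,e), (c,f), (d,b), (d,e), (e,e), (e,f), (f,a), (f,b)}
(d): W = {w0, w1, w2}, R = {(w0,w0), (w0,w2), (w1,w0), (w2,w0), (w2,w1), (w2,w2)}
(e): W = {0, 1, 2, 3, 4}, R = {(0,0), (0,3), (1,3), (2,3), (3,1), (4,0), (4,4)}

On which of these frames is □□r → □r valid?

(a), (c), (d)

This is the axiom for density; its first-order frame correspondent is ∀x ∀y (Rxy → ∃z (Rxz ∧ Rzy)).
(a): holds.
(b): fails — Rwu but no z with Rwz and Rzu.
(c): holds.
(d): holds.
(e): fails — R31 but no z with R3z and Rz1.
Valid on: (a), (c), (d).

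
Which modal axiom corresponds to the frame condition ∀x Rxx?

□r → r

A defining formula is □r → r (the T axiom).
Suppose □r→r is valid. At any x set V(r)={w : Rxw}. Then □r holds at x, so r holds at x, i.e. Rxx.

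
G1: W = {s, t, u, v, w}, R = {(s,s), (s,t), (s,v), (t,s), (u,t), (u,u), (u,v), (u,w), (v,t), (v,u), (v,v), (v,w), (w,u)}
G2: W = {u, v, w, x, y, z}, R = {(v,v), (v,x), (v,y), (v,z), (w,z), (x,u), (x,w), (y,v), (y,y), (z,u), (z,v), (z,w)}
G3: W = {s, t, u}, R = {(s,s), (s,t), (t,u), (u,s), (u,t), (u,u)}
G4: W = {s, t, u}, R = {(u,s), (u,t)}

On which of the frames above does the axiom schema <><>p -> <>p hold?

G4

This is the axiom for transitivity; its first-order frame correspondent is forall x forall y forall z (Rxy & Ryz -> Rxz).
G1: fails — Rut and Rts but not Rus.
G2: fails — Rxw and Rwz but not Rxz.
G3: fails — Rtu and Rut but not Rtt.
G4: ✓.
Valid on: G4.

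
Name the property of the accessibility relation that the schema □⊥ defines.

This is the Ver axiom.
Its frame correspondent is emptiness of R — ∀x ∀y ¬Rxy.

emptiness of R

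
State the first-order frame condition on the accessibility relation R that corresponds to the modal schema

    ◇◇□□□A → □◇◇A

This is a Sahlqvist (Geach-type) schema ◇^2□^3A → □^1◇^2A.
First-order correspondent: ∀x ∀y ∀z ((xR²y ∧ xRz) → ∃w (yR³w ∧ zR²w)).

∀x ∀y ∀z ((xR²y ∧ xRz) → ∃w (yR³w ∧ zR²w))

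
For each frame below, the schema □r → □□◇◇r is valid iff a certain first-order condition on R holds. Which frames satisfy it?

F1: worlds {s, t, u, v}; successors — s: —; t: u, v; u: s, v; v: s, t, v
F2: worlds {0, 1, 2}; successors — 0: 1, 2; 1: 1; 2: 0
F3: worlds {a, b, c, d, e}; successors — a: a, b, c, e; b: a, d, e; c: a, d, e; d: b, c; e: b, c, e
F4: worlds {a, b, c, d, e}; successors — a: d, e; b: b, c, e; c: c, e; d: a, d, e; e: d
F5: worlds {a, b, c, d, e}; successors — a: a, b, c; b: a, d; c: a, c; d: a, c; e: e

This is the axiom for a generalized confluence (Geach) condition; its first-order frame correspondent is ∀x ∀z (xR²z → ∃w (xRw ∧ zR²w)).
F1: fails — tR²s but no w with tRw and sR²w.
F2: fails — 2R²1 but no w with 2Rw and 1R²w.
F3: fails — dR²d but no w with dRw and dR²w.
F4: holds.
F5: holds.

F4, F5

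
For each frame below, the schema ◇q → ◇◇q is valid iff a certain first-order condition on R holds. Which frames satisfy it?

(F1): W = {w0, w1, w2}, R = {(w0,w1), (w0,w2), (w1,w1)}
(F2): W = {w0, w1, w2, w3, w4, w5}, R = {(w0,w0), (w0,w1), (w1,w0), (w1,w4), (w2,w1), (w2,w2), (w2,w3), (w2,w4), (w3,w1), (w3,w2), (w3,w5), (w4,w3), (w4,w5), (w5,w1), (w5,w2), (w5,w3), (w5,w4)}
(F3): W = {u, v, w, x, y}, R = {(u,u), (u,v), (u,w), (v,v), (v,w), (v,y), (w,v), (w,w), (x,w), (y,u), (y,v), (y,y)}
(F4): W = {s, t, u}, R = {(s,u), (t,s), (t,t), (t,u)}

(F3)

Frame correspondent (Sahlqvist): ∀x ∀y (xRy → ∃w (y = w ∧ xR²w)) — i.e. a generalized confluence (Geach) condition.
(F1): fails — w0Rw2 but no w with w2=w and w0R²w.
(F2): fails — w1Rw4 but no w with w4=w and w1R²w.
(F3): ✓.
(F4): fails — sRu but no w with u=w and sR²w.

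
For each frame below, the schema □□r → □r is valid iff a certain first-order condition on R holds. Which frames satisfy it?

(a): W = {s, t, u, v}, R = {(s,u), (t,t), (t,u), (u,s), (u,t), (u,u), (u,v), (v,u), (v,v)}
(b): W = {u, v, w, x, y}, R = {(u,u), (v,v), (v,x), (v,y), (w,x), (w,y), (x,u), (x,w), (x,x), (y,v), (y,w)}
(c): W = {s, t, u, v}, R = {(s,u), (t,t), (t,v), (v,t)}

Frame correspondent (Sahlqvist): ∀x ∀y (Rxy → ∃z (Rxz ∧ Rzy)) — i.e. density.
(a): condition met.
(b): fails — Ryw but no z with Ryz and Rzw.
(c): fails — Rsu but no z with Rsz and Rzu.

(a)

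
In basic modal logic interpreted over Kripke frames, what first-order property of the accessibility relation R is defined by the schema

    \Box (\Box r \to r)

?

shift-reflexivity

Suppose □(□r→r) is valid. Take Rxy and set V(r)={w : Ryw}. Then at y, □r holds; since □(□r→r) at x, □r→r at y, so r at y, i.e. Ryy.
The converse is a direct semantic check.
So the correspondent is shift-reflexivity.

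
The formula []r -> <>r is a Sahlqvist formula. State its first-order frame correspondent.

Suppose □r→◇r is valid. At any x set V(r)=W. Then □r at x, so ◇r at x, so x has a successor.
Conversely, any frame satisfying forall x exists y Rxy validates the schema.
So the correspondent is seriality.

seriality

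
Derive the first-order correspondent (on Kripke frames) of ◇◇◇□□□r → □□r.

This is a Sahlqvist (Geach-type) schema ◇^3□^3r → □^2◇^0r.
First-order correspondent: ∀x ∀y ∀z ((xR³y ∧ xR²z) → ∃w (yR³w ∧ z = w)).

∀x ∀y ∀z ((xR³y ∧ xR²z) → ∃w (yR³w ∧ z = w))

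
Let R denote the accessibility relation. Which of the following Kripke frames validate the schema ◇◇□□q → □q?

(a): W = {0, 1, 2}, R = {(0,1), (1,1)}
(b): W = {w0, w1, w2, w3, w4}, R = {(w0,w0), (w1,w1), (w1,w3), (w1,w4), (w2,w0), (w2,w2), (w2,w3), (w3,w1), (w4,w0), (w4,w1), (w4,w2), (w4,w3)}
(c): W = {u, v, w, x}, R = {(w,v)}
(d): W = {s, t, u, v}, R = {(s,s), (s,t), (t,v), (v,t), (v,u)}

The schema corresponds to a generalized confluence (Geach) condition: ∀x ∀y ∀z ((xR²y ∧ xRz) → ∃w (yR²w ∧ z = w)).
(a): satisfies the condition.
(b): fails — w1R²w0, w1Rw1 but no w with w0R²w and w1=w.
(c): satisfies the condition.
(d): fails — sR²t, sRs but no w with tR²w and s=w.
Valid on: (a), (c).

(a), (c)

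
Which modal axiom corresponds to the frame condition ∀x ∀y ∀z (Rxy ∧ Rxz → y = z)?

◇s → □s

This is partial functionality; the standard corresponding axiom is CD: ◇s → □s.
Suppose ◇s→□s is valid. Take Rxy, Rxz and set V(s)={y}. Then ◇s at x, so □s at x, so s at z, i.e. z=y.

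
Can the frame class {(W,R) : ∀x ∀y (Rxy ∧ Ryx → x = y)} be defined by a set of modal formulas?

No

Modal frame validity is preserved under surjective bounded morphisms.
The 6-cycle (worlds 0,1,2,3,4,5 with 0→1→2→3→4→5→0) is antisymmetric. Sending even-indexed worlds to a and odd-indexed worlds to b is a surjective bounded morphism onto the two-world frame with a↔b, which is not antisymmetric.
Hence antisymmetry is not modally definable.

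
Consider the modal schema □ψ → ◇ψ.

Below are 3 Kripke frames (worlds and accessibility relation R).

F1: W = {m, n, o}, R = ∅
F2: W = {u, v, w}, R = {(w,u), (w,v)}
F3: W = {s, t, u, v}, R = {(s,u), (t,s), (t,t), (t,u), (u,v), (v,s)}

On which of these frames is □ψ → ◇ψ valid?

F3

Frame correspondent (Sahlqvist): ∀x ∃y Rxy — i.e. seriality.
F1: fails — world m has no successor.
F2: fails — world u has no successor.
F3: condition met.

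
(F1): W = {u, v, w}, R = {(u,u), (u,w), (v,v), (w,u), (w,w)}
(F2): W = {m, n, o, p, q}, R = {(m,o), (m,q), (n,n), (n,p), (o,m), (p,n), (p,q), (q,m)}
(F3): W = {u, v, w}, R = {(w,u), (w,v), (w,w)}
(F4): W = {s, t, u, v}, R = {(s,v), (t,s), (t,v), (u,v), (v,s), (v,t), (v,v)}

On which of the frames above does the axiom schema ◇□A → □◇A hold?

This is the axiom for convergence; its first-order frame correspondent is ∀x ∀y ∀z (Rxy ∧ Rxz → ∃w (Ryw ∧ Rzw)).
(F1): condition met.
(F2): fails — Rpn and Rpq but n and q have no common successor.
(F3): fails — Rww and Rwu but w and u have no common successor.
(F4): condition met.

(F1), (F4)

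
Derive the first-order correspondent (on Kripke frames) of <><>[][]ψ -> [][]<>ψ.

forall x forall y forall z ((x R^2 y & x R^2 z) -> exists w (y R^2 w & zRw))

This is a Sahlqvist (Geach-type) schema ◇^2□^2ψ → □^2◇^1ψ.
Minimal-valuation argument: fix x; take any y with xR^2y and any z with xR^2z. Set V(ψ) to the set of worlds R-reachable from y in exactly 2 steps. Then □^2ψ holds at y, so the antecedent holds at x; validity forces ◇^1ψ at z, giving a w with zR^1w and yR^2w.
First-order correspondent: forall x forall y forall z ((x R^2 y & x R^2 z) -> exists w (y R^2 w & zRw)).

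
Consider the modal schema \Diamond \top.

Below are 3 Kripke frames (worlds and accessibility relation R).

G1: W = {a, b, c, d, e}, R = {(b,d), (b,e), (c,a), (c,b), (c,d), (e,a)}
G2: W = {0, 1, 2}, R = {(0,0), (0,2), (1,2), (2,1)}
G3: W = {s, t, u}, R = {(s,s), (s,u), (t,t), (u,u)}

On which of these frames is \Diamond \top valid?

The schema corresponds to seriality: \forall x \exists y Rxy.
G1: fails — world a has no successor.
G2: condition met.
G3: condition met.

G2, G3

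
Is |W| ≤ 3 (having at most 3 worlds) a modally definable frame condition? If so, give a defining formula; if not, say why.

Not definable by any modal formula

If a class were modally definable it would be closed under disjoint unions (Goldblatt–Thomason).
Any modal formula valid on each of 4 disjoint one-world frames is valid on their disjoint union (validity is preserved under disjoint unions). Each one-world frame has |W|=1≤3, but the union has |W|=4.
Hence having at most 3 worlds is not modally definable.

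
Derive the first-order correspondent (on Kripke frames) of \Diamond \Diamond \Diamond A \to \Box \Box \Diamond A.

\forall x \forall y \forall z ((x R^3 y \wedge x R^2 z) \to \exists w (y = w \wedge zRw))

This is a Sahlqvist (Geach-type) schema ◇^3□^0A → □^2◇^1A.
First-order correspondent: \forall x \forall y \forall z ((x R^3 y \wedge x R^2 z) \to \exists w (y = w \wedge zRw)).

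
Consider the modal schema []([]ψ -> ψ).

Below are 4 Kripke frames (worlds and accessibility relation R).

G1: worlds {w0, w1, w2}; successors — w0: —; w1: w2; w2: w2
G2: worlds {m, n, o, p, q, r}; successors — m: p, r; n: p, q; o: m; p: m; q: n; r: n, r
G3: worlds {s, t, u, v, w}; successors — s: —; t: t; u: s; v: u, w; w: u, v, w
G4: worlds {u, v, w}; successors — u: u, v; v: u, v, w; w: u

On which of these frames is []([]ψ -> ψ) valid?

The schema corresponds to shift-reflexivity: forall x forall y (Rxy -> Ryy).
G1: satisfies the condition.
G2: fails — Rom but not Rmm.
G3: fails — Rwu but not Ruu.
G4: fails — Rvw but not Rww.
Valid on: G1.

G1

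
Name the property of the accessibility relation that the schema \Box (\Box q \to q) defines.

Shift-reflexivity

Suppose □(□q→q) is valid. Take Rxy and set V(q)={w : Ryw}. Then at y, □q holds; since □(□q→q) at x, □q→q at y, so q at y, i.e. Ryy.
Conversely, on a frame with shift-reflexivity the schema holds at every world under every valuation.
So the correspondent is shift-reflexivity.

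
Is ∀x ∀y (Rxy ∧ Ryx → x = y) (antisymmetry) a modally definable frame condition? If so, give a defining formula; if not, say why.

No — not modally definable

If a class were modally definable it would be closed under surjective bounded morphisms (Goldblatt–Thomason).
The 4-cycle (worlds w0,w1,w2,w3 with w0→w1→w2→w3→w0) is antisymmetric. Sending even-indexed worlds to a and odd-indexed worlds to b is a surjective bounded morphism onto the two-world frame with a↔b, which is not antisymmetric.
So no modal formula (or set of formulas) defines exactly the antisymmetric frames.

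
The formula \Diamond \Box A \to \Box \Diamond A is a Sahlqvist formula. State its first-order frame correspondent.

Convergence

Suppose ◇□A→□◇A is valid. Take Rxy, Rxz and set V(A)={w : Ryw}. Then □A at y so ◇□A at x, so □◇A at x, so ◇A at z, giving w with Rzw and Ryw.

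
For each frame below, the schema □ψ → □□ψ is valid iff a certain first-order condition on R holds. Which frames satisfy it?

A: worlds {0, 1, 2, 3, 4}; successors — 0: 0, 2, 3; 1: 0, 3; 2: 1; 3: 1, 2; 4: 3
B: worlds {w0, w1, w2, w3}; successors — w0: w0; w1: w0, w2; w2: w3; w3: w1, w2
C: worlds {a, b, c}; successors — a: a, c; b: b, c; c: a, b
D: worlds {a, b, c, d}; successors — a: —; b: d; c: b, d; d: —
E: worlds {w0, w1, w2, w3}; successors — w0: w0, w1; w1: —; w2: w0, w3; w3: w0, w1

D

This is the axiom for transitivity; its first-order frame correspondent is ∀x ∀y ∀z (Rxy ∧ Ryz → Rxz).
A: fails — R10 and R02 but not R12.
B: fails — Rw1w2 and Rw2w3 but not Rw1w3.
C: fails — Rbc and Rca but not Rba.
D: condition met.
E: fails — Rw2w0 and Rw0w1 but not Rw2w1.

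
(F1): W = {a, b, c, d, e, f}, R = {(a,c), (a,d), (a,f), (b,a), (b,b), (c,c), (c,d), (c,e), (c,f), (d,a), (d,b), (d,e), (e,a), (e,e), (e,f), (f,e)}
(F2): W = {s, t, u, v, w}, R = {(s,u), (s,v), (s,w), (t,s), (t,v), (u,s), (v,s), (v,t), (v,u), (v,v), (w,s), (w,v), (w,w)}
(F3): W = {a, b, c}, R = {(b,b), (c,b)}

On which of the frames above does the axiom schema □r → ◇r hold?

(F1), (F2)

The schema corresponds to seriality: ∀x ∃y Rxy.
(F1): satisfies the condition.
(F2): satisfies the condition.
(F3): fails — world a has no successor.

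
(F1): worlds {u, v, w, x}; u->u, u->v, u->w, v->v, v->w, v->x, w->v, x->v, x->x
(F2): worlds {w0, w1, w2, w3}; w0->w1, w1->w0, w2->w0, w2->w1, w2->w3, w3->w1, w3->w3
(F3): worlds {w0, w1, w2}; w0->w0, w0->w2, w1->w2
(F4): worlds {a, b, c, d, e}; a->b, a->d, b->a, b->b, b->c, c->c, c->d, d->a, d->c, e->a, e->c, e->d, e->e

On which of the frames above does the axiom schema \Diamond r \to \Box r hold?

none

The schema corresponds to partial functionality: \forall x \forall y \forall z (Rxy \wedge Rxz \to y = z).
(F1): fails — u sees both u and v.
(F2): fails — w2 sees both w0 and w1.
(F3): fails — w0 sees both w0 and w2.
(F4): fails — a sees both b and d.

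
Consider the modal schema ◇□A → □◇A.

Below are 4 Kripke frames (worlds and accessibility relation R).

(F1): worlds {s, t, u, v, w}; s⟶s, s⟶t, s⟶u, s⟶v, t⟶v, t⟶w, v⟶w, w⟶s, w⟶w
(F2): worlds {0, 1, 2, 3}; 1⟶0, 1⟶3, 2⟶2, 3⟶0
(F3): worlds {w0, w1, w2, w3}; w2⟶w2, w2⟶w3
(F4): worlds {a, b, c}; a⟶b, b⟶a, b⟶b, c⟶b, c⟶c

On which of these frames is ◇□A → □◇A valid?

Frame correspondent (Sahlqvist): ∀x ∀y ∀z (Rxy ∧ Rxz → ∃w (Ryw ∧ Rzw)) — i.e. convergence.
(F1): fails — Rsv and Rsu but v and u have no common successor.
(F2): fails — R10 and R10 but 0 and 0 have no common successor.
(F3): fails — Rw2w2 and Rw2w3 but w2 and w3 have no common successor.
(F4): condition met.
Valid on: (F4).

(F4)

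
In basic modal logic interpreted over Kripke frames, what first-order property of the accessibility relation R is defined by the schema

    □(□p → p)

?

Suppose □(□p→p) is valid. Take Rxy and set V(p)={w : Ryw}. Then at y, □p holds; since □(□p→p) at x, □p→p at y, so p at y, i.e. Ryy.
The converse is a direct semantic check.
Frame condition: ∀x ∀y (Rxy → Ryy).

shift-reflexivity: ∀x ∀y (Rxy → Ryy)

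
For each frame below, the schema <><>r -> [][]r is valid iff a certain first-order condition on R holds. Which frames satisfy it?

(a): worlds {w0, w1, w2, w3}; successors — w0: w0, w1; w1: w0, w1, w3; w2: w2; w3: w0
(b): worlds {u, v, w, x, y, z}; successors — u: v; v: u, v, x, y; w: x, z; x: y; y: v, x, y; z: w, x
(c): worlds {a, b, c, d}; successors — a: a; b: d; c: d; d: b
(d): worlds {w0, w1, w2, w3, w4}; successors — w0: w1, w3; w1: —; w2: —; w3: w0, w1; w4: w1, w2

(c)

Frame correspondent (Sahlqvist): forall x forall y forall z ((x R^2 y & x R^2 z) -> exists w (y = w & z = w)) — i.e. a generalized confluence (Geach) condition.
(a): fails — w0R²w0, w0R²w1 but w0 ≠ w1.
(b): fails — uR²u, uR²v but u ≠ v.
(c): holds.
(d): fails — w0R²w0, w0R²w1 but w0 ≠ w1.
Valid on: (c).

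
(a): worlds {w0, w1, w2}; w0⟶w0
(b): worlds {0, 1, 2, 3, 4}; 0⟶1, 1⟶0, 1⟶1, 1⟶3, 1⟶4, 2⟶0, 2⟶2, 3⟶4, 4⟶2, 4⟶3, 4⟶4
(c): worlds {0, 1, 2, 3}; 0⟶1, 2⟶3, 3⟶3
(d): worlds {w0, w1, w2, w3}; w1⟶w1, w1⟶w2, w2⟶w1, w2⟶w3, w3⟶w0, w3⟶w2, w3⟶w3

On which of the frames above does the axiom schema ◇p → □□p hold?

Frame correspondent (Sahlqvist): ∀x ∀y ∀z ((xRy ∧ xR²z) → ∃w (y = w ∧ z = w)) — i.e. a generalized confluence (Geach) condition.
(a): condition met.
(b): fails — 0R1, 0R²0 but 1 ≠ 0.
(c): condition met.
(d): fails — w1Rw1, w1R²w2 but w1 ≠ w2.
Valid on: (a), (c).

(a), (c)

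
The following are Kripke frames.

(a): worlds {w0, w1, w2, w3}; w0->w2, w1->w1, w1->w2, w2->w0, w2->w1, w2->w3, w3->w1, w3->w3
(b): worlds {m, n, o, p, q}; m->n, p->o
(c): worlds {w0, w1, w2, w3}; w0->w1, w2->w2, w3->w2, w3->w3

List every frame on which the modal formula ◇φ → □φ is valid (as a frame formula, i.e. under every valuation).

This is the axiom for partial functionality; its first-order frame correspondent is ∀x ∀y ∀z (Rxy ∧ Rxz → y = z).
(a): fails — w1 sees both w1 and w2.
(b): holds.
(c): fails — w3 sees both w2 and w3.
Valid on: (b).

(b)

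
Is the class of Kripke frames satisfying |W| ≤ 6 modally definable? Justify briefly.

Not modally definable

If a class were modally definable it would be closed under disjoint unions (Goldblatt–Thomason).
Any modal formula valid on each of 7 disjoint one-world frames is valid on their disjoint union (validity is preserved under disjoint unions). Each one-world frame has |W|=1≤6, but the union has |W|=7.
So no modal formula (or set of formulas) defines exactly the |W|≤6 frames.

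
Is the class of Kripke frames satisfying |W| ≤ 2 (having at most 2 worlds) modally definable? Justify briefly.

Any modally definable frame class is closed under disjoint unions.
Any modal formula valid on each of 3 disjoint one-world frames is valid on their disjoint union (validity is preserved under disjoint unions). Each one-world frame has |W|=1≤2, but the union has |W|=3.
So no modal formula (or set of formulas) defines exactly the |W|≤2 frames.

No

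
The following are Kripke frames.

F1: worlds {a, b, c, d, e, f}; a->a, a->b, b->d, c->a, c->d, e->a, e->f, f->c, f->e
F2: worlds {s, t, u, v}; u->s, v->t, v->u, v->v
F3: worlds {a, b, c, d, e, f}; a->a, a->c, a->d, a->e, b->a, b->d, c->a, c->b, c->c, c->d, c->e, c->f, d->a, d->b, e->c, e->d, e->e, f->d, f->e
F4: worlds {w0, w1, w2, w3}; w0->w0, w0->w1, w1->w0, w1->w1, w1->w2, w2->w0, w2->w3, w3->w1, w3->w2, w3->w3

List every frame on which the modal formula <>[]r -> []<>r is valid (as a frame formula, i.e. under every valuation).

This is the axiom for convergence; its first-order frame correspondent is forall x forall y forall z (Rxy & Rxz -> exists w (Ryw & Rzw)).
F1: fails — Rab and Raa but b and a have no common successor.
F2: fails — Rus and Rus but s and s have no common successor.
F3: fails — Rae and Rad but e and d have no common successor.
F4: satisfies the condition.
Valid on: F4.

F4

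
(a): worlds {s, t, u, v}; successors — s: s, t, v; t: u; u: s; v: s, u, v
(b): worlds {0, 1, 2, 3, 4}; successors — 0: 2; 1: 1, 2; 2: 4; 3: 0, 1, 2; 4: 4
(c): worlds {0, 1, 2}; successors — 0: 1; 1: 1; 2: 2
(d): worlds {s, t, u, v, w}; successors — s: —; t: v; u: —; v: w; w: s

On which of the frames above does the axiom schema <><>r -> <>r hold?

(c)

This is the axiom for a generalized confluence (Geach) condition; its first-order frame correspondent is forall x forall y (x R^2 y -> exists w (y = w & xRw)).
(a): fails — sR²u but no w with u=w and sRw.
(b): fails — 0R²4 but no w with 4=w and 0Rw.
(c): condition met.
(d): fails — tR²w but no w* with w=w* and tRw*.
Valid on: (c).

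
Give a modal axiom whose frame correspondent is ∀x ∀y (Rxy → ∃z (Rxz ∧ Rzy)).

□□q → □q

A defining formula is □□q → □q (the C4 axiom).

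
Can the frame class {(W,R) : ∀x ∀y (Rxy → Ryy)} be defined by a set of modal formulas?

Yes — defined by □(□r → r)

This is a Sahlqvist condition; the T□ axiom □(□r → r) defines it.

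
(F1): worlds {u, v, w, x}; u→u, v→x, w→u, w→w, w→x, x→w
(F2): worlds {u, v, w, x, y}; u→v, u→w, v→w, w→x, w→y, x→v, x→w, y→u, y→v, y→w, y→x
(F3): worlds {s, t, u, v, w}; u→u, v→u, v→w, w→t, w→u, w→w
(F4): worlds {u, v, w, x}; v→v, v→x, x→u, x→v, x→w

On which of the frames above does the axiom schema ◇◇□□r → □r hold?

none

This is the axiom for a generalized confluence (Geach) condition; its first-order frame correspondent is ∀x ∀y ∀z ((xR²y ∧ xRz) → ∃w (yR²w ∧ z = w)).
(F1): fails — wR²u, wRw but no t with uR²t and w=t.
(F2): fails — uR²x, uRv but no t with xR²t and v=t.
(F3): fails — vR²t, vRu but no w* with tR²w* and u=w*.
(F4): fails — vR²u, vRv but no t with uR²t and v=t.
Valid on no frame.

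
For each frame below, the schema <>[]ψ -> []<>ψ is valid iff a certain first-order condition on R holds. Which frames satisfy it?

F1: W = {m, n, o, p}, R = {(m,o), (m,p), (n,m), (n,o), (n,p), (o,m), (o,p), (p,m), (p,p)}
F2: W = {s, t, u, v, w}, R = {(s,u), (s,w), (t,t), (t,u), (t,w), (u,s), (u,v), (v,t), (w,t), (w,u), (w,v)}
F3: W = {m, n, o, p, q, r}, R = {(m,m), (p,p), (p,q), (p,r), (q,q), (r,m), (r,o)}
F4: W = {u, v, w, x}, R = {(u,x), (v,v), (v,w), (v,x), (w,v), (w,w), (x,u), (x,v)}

This is the axiom for convergence; its first-order frame correspondent is forall x forall y forall z (Rxy & Rxz -> exists w (Ryw & Rzw)).
F1: condition met.
F2: fails — Rtt and Rtu but t and u have no common successor.
F3: fails — Rpr and Rpq but r and q have no common successor.
F4: condition met.

F1, F4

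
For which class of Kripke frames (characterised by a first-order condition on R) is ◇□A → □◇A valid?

Suppose ◇□A→□◇A is valid. Take Rxy, Rxz and set V(A)={w : Ryw}. Then □A at y so ◇□A at x, so □◇A at x, so ◇A at z, giving w with Rzw and Ryw.

Convergence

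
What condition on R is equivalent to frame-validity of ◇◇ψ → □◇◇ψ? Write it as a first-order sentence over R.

This is a Sahlqvist (Geach-type) schema ◇^2□^0ψ → □^1◇^2ψ.
Minimal-valuation argument: fix x; take any y with xR^2y and any z with xR^1z. Set V(ψ) to the set of worlds R-reachable from y in exactly 0 steps. Then □^0ψ holds at y, so the antecedent holds at x; validity forces ◇^2ψ at z, giving a w with zR^2w and yR^0w.
First-order correspondent: ∀x ∀y ∀z ((xR²y ∧ xRz) → ∃w (y = w ∧ zR²w)).

∀x ∀y ∀z ((xR²y ∧ xRz) → ∃w (y = w ∧ zR²w))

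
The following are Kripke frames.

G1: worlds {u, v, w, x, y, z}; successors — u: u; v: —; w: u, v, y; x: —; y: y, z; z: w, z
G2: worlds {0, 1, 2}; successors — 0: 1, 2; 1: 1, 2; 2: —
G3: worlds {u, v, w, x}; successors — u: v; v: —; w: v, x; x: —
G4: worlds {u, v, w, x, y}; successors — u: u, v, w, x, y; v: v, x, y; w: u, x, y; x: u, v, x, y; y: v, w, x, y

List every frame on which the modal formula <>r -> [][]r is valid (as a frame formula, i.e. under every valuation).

G3

The schema corresponds to a generalized confluence (Geach) condition: forall x forall y forall z ((xRy & x R^2 z) -> exists w (y = w & z = w)).
G1: fails — wRu, wR²y but u ≠ y.
G2: fails — 0R1, 0R²2 but 1 ≠ 2.
G3: satisfies the condition.
G4: fails — uRu, uR²v but u ≠ v.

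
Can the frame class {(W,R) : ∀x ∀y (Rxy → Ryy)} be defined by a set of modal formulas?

Yes: it is shift-reflexivity, defined by the T□ schema □(□q → q).
Suppose □(□q→q) is valid. Take Rxy and set V(q)={w : Ryw}. Then at y, □q holds; since □(□q→q) at x, □q→q at y, so q at y, i.e. Ryy.

Yes, by □(□q → q)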